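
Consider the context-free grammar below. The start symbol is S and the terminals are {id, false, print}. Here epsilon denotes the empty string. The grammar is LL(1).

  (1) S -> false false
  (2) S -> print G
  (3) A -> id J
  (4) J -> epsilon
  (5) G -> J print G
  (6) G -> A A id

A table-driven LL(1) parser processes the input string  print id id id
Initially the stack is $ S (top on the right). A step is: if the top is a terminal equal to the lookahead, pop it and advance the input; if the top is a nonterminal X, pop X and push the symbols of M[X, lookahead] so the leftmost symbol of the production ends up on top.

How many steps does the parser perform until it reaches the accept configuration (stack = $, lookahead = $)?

10

      Stack        Input             Action
   1  $ S          print id id id $  expand S -> print G
   2  $ G print    print id id id $  match print
   3  $ G          id id id $        expand G -> A A id
   4  $ id A A     id id id $        expand A -> id J
   5  $ id A J id  id id id $        match id
   6  $ id A J     id id $           expand J -> epsilon
   7  $ id A       id id $           expand A -> id J
   8  $ id J id    id id $           match id
   9  $ id J       id $              expand J -> epsilon
  10  $ id         id $              match id
Accept reached after 10 steps.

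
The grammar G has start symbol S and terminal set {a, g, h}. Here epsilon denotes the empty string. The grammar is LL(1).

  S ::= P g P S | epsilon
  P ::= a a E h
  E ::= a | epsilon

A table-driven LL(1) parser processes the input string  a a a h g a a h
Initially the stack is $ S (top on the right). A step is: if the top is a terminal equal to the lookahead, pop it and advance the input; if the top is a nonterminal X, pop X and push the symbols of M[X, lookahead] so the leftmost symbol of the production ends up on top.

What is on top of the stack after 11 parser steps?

      Stack            Input              Action
   1  $ S              a a a h g a a h $  expand S ::= P g P S
   2  $ S P g P        a a a h g a a h $  expand P ::= a a E h
   3  $ S P g h E a a  a a a h g a a h $  match a
   4  $ S P g h E a    a a h g a a h $    match a
   5  $ S P g h E      a h g a a h $      expand E ::= a
   6  $ S P g h a      a h g a a h $      match a
   7  $ S P g h        h g a a h $        match h
   8  $ S P g          g a a h $          match g
   9  $ S P            a a h $            expand P ::= a a E h
  10  $ S h E a a      a a h $            match a
  11  $ S h E a        a h $              match a
Stack after step 11: $ S h E (top = E).

E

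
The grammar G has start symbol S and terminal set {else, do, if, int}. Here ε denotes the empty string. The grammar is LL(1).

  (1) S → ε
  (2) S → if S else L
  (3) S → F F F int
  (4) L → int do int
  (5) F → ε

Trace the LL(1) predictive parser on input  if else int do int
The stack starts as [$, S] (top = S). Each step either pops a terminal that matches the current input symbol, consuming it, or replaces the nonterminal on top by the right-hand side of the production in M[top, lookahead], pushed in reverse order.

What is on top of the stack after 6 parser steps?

step 1: stack=$ S  input=if else int do int $  — expand S → if S else L
step 2: stack=$ L else S if  input=if else int do int $  — match if
step 3: stack=$ L else S  input=else int do int $  — expand S → ε
step 4: stack=$ L else  input=else int do int $  — match else
step 5: stack=$ L  input=int do int $  — expand L → int do int
step 6: stack=$ int do int  input=int do int $  — match int
Stack after step 6: $ int do (top = do).

do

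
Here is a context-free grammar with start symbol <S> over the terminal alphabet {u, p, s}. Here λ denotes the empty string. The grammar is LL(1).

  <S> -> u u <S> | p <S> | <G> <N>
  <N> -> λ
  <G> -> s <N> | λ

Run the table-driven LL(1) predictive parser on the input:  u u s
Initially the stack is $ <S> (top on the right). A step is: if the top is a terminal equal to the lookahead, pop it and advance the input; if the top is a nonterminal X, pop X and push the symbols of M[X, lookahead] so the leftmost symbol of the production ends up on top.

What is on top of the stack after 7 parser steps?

<N>

     Stack        Input    Action
  1  $ <S>        u u s $  expand <S> -> u u <S>
  2  $ <S> u u    u u s $  match u
  3  $ <S> u      u s $    match u
  4  $ <S>        s $      expand <S> -> <G> <N>
  5  $ <N> <G>    s $      expand <G> -> s <N>
  6  $ <N> <N> s  s $      match s
  7  $ <N> <N>    $        expand <N> -> λ
Stack after step 7: $ <N> (top = <N>).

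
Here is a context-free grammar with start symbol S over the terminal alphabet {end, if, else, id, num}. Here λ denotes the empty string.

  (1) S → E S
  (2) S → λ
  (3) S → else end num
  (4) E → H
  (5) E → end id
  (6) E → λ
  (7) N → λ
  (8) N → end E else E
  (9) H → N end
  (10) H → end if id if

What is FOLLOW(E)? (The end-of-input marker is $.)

{$, else, end}

FIRST(N) = {λ, end}
FIRST(H) = {end}  (via N end)
FIRST(E) = {λ, end}  (via H)
FIRST(S) = {λ, else, end}  (via E S)
FOLLOW(S) includes $ since S is the start symbol.
FOLLOW(S): in S→E S, the suffix after S is empty (adds nothing new). Thus FOLLOW(S) = {$}.
FOLLOW(N): in H→N end, N is followed by end with FIRST {end}. Thus FOLLOW(N) = {end}.
FOLLOW(E): in S→E S, E is followed by S with FIRST {λ, else, end}; in S→E S, the suffix after E is nullable, so FOLLOW(E) ⊇ FOLLOW(S) = {$}; in N→end E else E (occurrence 1), E is followed by else E with FIRST {else}; in N→end E else E (occurrence 2), the suffix after E is empty, so FOLLOW(E) ⊇ FOLLOW(N) = {end}. Thus FOLLOW(E) = {$, else, end}.
FOLLOW(H): in E→H, the suffix after H is empty, so FOLLOW(H) ⊇ FOLLOW(E) = {$, else, end}. Thus FOLLOW(H) = {$, else, end}.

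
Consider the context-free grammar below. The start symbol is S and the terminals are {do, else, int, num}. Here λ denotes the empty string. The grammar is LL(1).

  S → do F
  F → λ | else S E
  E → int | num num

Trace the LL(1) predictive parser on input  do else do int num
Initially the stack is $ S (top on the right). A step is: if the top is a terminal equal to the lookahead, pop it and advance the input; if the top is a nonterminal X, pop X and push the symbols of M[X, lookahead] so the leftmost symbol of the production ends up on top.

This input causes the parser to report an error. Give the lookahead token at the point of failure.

num

step 1: stack=$ S  input=do else do int num $  — expand S → do F
step 2: stack=$ F do  input=do else do int num $  — match do
step 3: stack=$ F  input=else do int num $  — expand F → else S E
step 4: stack=$ E S else  input=else do int num $  — match else
step 5: stack=$ E S  input=do int num $  — expand S → do F
step 6: stack=$ E F do  input=do int num $  — match do
step 7: stack=$ E F  input=int num $  — expand F → λ
step 8: stack=$ E  input=int num $  — expand E → int
step 9: stack=$ int  input=int num $  — match int
step 10: stack=$  input=num $  — error: stack empty but input remains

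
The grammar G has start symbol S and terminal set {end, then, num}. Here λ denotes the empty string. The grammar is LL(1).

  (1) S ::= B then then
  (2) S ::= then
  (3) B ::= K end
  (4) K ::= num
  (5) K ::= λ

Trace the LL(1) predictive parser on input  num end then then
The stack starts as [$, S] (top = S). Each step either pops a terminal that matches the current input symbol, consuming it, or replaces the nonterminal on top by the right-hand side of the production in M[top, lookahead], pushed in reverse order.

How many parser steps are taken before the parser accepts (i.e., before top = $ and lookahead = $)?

     Stack                Input                Action
  1  $ S                  num end then then $  expand S ::= B then then
  2  $ then then B        num end then then $  expand B ::= K end
  3  $ then then end K    num end then then $  expand K ::= num
  4  $ then then end num  num end then then $  match num
  5  $ then then end      end then then $      match end
  6  $ then then          then then $          match then
  7  $ then               then $               match then
Accept reached after 7 steps.

7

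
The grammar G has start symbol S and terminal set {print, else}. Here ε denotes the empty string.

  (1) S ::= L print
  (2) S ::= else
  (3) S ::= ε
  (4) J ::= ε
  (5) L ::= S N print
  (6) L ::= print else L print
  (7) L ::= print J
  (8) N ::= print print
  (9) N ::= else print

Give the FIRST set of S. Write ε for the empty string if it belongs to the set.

{ε, else, print}

FIRST(J): from J::=ε we get {ε}. So FIRST(J) = {ε}.
FIRST(N): from N::=print print we get {print}; from N::=else print we get {else}. So FIRST(N) = {else, print}.
FIRST(S): from S::=L print we get {else, print}; from S::=else we get {else}; from S::=ε we get {ε}. So FIRST(S) = {ε, else, print}.
FIRST(L): from L::=S N print we get {else, print}; from L::=print else L print we get {print}; from L::=print J we get {print}. So FIRST(L) = {else, print}.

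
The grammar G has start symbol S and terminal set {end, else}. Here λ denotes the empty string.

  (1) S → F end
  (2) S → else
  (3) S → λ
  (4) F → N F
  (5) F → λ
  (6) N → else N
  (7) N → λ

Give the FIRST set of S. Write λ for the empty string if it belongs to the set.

FIRST(N) = {λ, else}
FIRST(F) = {λ, else}  (via N F)
FIRST(S) = {λ, else, end}  (via F end)

{λ, else, end}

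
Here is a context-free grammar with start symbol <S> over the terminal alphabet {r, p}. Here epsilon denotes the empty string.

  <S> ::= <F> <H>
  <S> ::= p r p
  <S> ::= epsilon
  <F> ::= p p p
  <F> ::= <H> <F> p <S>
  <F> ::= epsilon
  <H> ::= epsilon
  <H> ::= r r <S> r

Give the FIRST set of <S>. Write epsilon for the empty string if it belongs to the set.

FIRST(<H>) = {epsilon, r}
FIRST(<F>) = {epsilon, p, r}  (via <H> <F> p <S>)
FIRST(<S>) = {epsilon, p, r}  (via <F> <H>)

{epsilon, p, r}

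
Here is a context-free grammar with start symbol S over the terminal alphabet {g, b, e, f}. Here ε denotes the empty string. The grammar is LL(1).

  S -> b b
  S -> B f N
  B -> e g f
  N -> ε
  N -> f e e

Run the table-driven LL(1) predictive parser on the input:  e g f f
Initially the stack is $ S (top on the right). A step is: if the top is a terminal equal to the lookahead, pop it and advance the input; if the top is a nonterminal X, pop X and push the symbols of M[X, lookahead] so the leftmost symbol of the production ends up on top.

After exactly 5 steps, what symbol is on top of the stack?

step 1: stack=$ S  input=e g f f $  — expand S -> B f N
step 2: stack=$ N f B  input=e g f f $  — expand B -> e g f
step 3: stack=$ N f f g e  input=e g f f $  — match e
step 4: stack=$ N f f g  input=g f f $  — match g
step 5: stack=$ N f f  input=f f $  — match f
Stack after step 5: $ N f (top = f).

f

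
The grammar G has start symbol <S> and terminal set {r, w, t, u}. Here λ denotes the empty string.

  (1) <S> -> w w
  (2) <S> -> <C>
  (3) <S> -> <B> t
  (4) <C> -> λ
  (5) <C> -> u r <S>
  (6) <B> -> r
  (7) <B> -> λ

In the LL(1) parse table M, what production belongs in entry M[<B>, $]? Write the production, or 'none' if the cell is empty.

FIRST(<C>) = {λ, u}
FIRST(<B>) = {λ, r}
FIRST(<S>) = {λ, r, t, u, w}  (via <C>, <B> t)
FOLLOW(<S>) includes $ since <S> is the start symbol.
FOLLOW(<B>): in <S>-><B> t, <B> is followed by t with FIRST {t}. Thus FOLLOW(<B>) = {t}.
For <B> -> r: FIRST(r) = {r}, so it goes in M[<B>, t] for t ∈ {r}.
For <B> -> λ: FIRST(λ) = {λ}, so it goes in M[<B>, t] for t ∈ {}; since λ ∈ FIRST, also for every t ∈ FOLLOW(<B>) = {t}.
None of these place a production in M[<B>, $].

none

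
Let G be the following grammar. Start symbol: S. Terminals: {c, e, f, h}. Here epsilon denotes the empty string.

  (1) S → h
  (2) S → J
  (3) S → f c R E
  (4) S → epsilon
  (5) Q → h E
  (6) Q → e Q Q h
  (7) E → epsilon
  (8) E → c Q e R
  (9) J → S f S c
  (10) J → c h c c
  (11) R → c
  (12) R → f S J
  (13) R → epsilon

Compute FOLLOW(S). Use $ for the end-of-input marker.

{$, c, f, h}

FIRST(Q): from Q→h E we get {h}; from Q→e Q Q h we get {e}. So FIRST(Q) = {e, h}.
FIRST(E): from E→epsilon we get {epsilon}; from E→c Q e R we get {c}. So FIRST(E) = {epsilon, c}.
FIRST(R): from R→c we get {c}; from R→f S J we get {f}; from R→epsilon we get {epsilon}. So FIRST(R) = {epsilon, c, f}.
FIRST(S): from S→h we get {h}; from S→J we get {c, f, h}; from S→f c R E we get {f}; from S→epsilon we get {epsilon}. So FIRST(S) = {epsilon, c, f, h}.
FIRST(J): from J→S f S c we get {c, f, h}; from J→c h c c we get {c}. So FIRST(J) = {c, f, h}.
FOLLOW(S) includes $ since S is the start symbol.
FOLLOW(S): in J→S f S c (occurrence 1), S is followed by f S c with FIRST {f}; in J→S f S c (occurrence 2), S is followed by c with FIRST {c}; in R→f S J, S is followed by J with FIRST {c, f, h}. Thus FOLLOW(S) = {$, c, f, h}.
FOLLOW(Q): in Q→e Q Q h (occurrence 1), Q is followed by Q h with FIRST {e, h}; in Q→e Q Q h (occurrence 2), Q is followed by h with FIRST {h}; in E→c Q e R, Q is followed by e R with FIRST {e}. Thus FOLLOW(Q) = {e, h}.
FOLLOW(E): in S→f c R E, the suffix after E is empty, so FOLLOW(E) ⊇ FOLLOW(S) = {$, c, f, h}; in Q→h E, the suffix after E is empty, so FOLLOW(E) ⊇ FOLLOW(Q) = {e, h}. Thus FOLLOW(E) = {$, c, e, f, h}.
FOLLOW(R): in S→f c R E, R is followed by E with FIRST {epsilon, c}; in S→f c R E, the suffix after R is nullable, so FOLLOW(R) ⊇ FOLLOW(S) = {$, c, f, h}; in E→c Q e R, the suffix after R is empty, so FOLLOW(R) ⊇ FOLLOW(E) = {$, c, e, f, h}. Thus FOLLOW(R) = {$, c, e, f, h}.
FOLLOW(J): in S→J, the suffix after J is empty, so FOLLOW(J) ⊇ FOLLOW(S) = {$, c, f, h}; in R→f S J, the suffix after J is empty, so FOLLOW(J) ⊇ FOLLOW(R) = {$, c, e, f, h}. Thus FOLLOW(J) = {$, c, e, f, h}.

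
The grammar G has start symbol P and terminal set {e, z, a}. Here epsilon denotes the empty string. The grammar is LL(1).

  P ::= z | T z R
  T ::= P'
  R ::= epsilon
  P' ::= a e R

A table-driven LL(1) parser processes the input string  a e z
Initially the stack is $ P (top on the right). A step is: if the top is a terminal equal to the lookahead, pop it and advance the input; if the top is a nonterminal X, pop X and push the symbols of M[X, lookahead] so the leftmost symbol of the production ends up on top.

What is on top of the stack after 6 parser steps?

z

     Stack        Input    Action
  1  $ P          a e z $  expand P ::= T z R
  2  $ R z T      a e z $  expand T ::= P'
  3  $ R z P'     a e z $  expand P' ::= a e R
  4  $ R z R e a  a e z $  match a
  5  $ R z R e    e z $    match e
  6  $ R z R      z $      expand R ::= epsilon
Stack after step 6: $ R z (top = z).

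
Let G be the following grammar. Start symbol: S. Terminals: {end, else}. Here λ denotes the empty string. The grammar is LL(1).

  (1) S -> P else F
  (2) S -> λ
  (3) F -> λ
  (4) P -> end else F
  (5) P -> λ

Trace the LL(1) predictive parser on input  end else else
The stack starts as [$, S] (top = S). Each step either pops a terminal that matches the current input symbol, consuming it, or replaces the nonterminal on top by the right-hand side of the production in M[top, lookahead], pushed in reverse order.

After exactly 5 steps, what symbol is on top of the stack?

step 1: stack=$ S  input=end else else $  — expand S -> P else F
step 2: stack=$ F else P  input=end else else $  — expand P -> end else F
step 3: stack=$ F else F else end  input=end else else $  — match end
step 4: stack=$ F else F else  input=else else $  — match else
step 5: stack=$ F else F  input=else $  — expand F -> λ
Stack after step 5: $ F else (top = else).

else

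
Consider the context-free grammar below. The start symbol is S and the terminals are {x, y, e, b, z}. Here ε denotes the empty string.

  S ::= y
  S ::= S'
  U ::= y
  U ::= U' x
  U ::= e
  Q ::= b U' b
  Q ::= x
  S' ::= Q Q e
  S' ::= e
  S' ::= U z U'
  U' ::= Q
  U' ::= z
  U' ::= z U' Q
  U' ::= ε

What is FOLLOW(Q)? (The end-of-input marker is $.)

FIRST(Q): from Q::=b U' b we get {b}; from Q::=x we get {x}. So FIRST(Q) = {b, x}.
FIRST(U'): from U'::=Q we get {b, x}; from U'::=z we get {z}; from U'::=z U' Q we get {z}; from U'::=ε we get {ε}. So FIRST(U') = {ε, b, x, z}.
FIRST(U): from U::=y we get {y}; from U::=U' x we get {b, x, z}; from U::=e we get {e}. So FIRST(U) = {b, e, x, y, z}.
FIRST(S'): from S'::=Q Q e we get {b, x}; from S'::=e we get {e}; from S'::=U z U' we get {b, e, x, y, z}. So FIRST(S') = {b, e, x, y, z}.
FIRST(S): from S::=y we get {y}; from S::=S' we get {b, e, x, y, z}. So FIRST(S) = {b, e, x, y, z}.
FOLLOW(S) includes $ since S is the start symbol.
FOLLOW(S): S appears on no right-hand side. Thus FOLLOW(S) = {$}.
FOLLOW(U): in S'::=U z U', U is followed by z U' with FIRST {z}. Thus FOLLOW(U) = {z}.
FOLLOW(S'): in S::=S', the suffix after S' is empty, so FOLLOW(S') ⊇ FOLLOW(S) = {$}. Thus FOLLOW(S') = {$}.
FOLLOW(U'): in U::=U' x, U' is followed by x with FIRST {x}; in Q::=b U' b, U' is followed by b with FIRST {b}; in S'::=U z U', the suffix after U' is empty, so FOLLOW(U') ⊇ FOLLOW(S') = {$}; in U'::=z U' Q, U' is followed by Q with FIRST {b, x}. Thus FOLLOW(U') = {$, b, x}.
FOLLOW(Q): in S'::=Q Q e (occurrence 1), Q is followed by Q e with FIRST {b, x}; in S'::=Q Q e (occurrence 2), Q is followed by e with FIRST {e}; in U'::=Q, the suffix after Q is empty, so FOLLOW(Q) ⊇ FOLLOW(U') = {$, b, x}; in U'::=z U' Q, the suffix after Q is empty, so FOLLOW(Q) ⊇ FOLLOW(U') = {$, b, x}. Thus FOLLOW(Q) = {$, b, e, x}.

{$, b, e, x}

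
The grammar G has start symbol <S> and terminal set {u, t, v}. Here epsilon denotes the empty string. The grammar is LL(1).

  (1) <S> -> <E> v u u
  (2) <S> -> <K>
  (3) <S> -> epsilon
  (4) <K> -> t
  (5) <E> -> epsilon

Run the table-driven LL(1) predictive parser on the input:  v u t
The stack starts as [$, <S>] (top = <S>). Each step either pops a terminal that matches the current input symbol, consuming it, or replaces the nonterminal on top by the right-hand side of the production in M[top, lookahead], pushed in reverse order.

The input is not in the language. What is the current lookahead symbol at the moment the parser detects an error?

     Stack        Input    Action
  1  $ <S>        v u t $  expand <S> -> <E> v u u
  2  $ u u v <E>  v u t $  expand <E> -> epsilon
  3  $ u u v      v u t $  match v
  4  $ u u        u t $    match u
  5  $ u          t $      error: top is terminal u but lookahead is t

t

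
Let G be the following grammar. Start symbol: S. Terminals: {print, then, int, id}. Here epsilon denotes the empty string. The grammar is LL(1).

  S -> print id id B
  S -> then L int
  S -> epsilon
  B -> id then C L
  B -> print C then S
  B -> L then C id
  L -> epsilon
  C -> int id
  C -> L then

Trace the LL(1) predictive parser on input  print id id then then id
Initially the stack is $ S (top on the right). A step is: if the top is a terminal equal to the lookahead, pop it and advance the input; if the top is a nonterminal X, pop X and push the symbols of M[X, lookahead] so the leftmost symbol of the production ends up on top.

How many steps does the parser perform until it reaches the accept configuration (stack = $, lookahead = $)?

11

step 1: stack=$ S  input=print id id then then id $  — expand S -> print id id B
step 2: stack=$ B id id print  input=print id id then then id $  — match print
step 3: stack=$ B id id  input=id id then then id $  — match id
step 4: stack=$ B id  input=id then then id $  — match id
step 5: stack=$ B  input=then then id $  — expand B -> L then C id
step 6: stack=$ id C then L  input=then then id $  — expand L -> epsilon
step 7: stack=$ id C then  input=then then id $  — match then
step 8: stack=$ id C  input=then id $  — expand C -> L then
step 9: stack=$ id then L  input=then id $  — expand L -> epsilon
step 10: stack=$ id then  input=then id $  — match then
step 11: stack=$ id  input=id $  — match id
Accept reached after 11 steps.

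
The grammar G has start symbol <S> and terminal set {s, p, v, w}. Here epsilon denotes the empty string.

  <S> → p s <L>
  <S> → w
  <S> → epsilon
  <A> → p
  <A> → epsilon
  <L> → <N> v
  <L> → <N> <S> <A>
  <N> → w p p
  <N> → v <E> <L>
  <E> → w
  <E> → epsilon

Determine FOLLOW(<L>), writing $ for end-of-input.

FIRST(<S>) = {epsilon, p, w}
FIRST(<A>) = {epsilon, p}
FIRST(<N>) = {v, w}
FIRST(<E>) = {epsilon, w}
FIRST(<L>) = {v, w}  (via <N> v, <N> <S> <A>)
FOLLOW(<S>) includes $ since <S> is the start symbol.
FOLLOW(<E>): in <N>→v <E> <L>, <E> is followed by <L> with FIRST {v, w}. Thus FOLLOW(<E>) = {v, w}.
FOLLOW(<S>): in <L>→<N> <S> <A>, <S> is followed by <A> with FIRST {epsilon, p}; in <L>→<N> <S> <A>, the suffix after <S> is nullable, so FOLLOW(<S>) ⊇ FOLLOW(<L>) = {$, p, v, w}. Thus FOLLOW(<S>) = {$, p, v, w}.
FOLLOW(<A>): in <L>→<N> <S> <A>, the suffix after <A> is empty, so FOLLOW(<A>) ⊇ FOLLOW(<L>) = {$, p, v, w}. Thus FOLLOW(<A>) = {$, p, v, w}.
FOLLOW(<L>): in <S>→p s <L>, the suffix after <L> is empty, so FOLLOW(<L>) ⊇ FOLLOW(<S>) = {$, p, v, w}; in <N>→v <E> <L>, the suffix after <L> is empty, so FOLLOW(<L>) ⊇ FOLLOW(<N>) = {$, p, v, w}. Thus FOLLOW(<L>) = {$, p, v, w}.
FOLLOW(<N>): in <L>→<N> v, <N> is followed by v with FIRST {v}; in <L>→<N> <S> <A>, <N> is followed by <S> <A> with FIRST {epsilon, p, w}; in <L>→<N> <S> <A>, the suffix after <N> is nullable, so FOLLOW(<N>) ⊇ FOLLOW(<L>) = {$, p, v, w}. Thus FOLLOW(<N>) = {$, p, v, w}.

{$, p, v, w}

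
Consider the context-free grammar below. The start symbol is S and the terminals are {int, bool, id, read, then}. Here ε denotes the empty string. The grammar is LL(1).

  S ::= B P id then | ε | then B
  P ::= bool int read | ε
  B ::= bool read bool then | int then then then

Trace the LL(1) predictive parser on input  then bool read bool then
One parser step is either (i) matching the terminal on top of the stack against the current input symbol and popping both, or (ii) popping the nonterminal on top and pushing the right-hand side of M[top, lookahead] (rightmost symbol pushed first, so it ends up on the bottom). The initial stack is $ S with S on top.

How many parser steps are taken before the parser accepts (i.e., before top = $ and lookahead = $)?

7

step 1: stack=$ S  input=then bool read bool then $  — expand S ::= then B
step 2: stack=$ B then  input=then bool read bool then $  — match then
step 3: stack=$ B  input=bool read bool then $  — expand B ::= bool read bool then
step 4: stack=$ then bool read bool  input=bool read bool then $  — match bool
step 5: stack=$ then bool read  input=read bool then $  — match read
step 6: stack=$ then bool  input=bool then $  — match bool
step 7: stack=$ then  input=then $  — match then
Accept reached after 7 steps.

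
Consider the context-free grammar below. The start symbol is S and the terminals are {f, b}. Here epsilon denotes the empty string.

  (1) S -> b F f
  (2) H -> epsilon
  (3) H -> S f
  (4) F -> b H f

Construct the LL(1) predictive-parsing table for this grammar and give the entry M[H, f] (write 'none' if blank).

H -> epsilon

FIRST(S) = {b}
FIRST(F) = {b}
FIRST(H) = {epsilon, b}  (via S f)
FOLLOW(S) includes $ since S is the start symbol.
FOLLOW(H): in F->b H f, H is followed by f with FIRST {f}. Thus FOLLOW(H) = {f}.
For H -> epsilon: FIRST(epsilon) = {epsilon}, so it goes in M[H, t] for t ∈ {}; since epsilon ∈ FIRST, also for every t ∈ FOLLOW(H) = {f}.
For H -> S f: FIRST(S f) = {b}, so it goes in M[H, t] for t ∈ {b}.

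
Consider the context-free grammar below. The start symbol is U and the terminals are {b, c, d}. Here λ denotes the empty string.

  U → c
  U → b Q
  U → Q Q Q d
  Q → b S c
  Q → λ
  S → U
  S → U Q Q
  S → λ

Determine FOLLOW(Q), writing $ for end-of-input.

FIRST(Q) = {λ, b}
FIRST(U) = {b, c, d}  (via Q Q Q d)
FIRST(S) = {λ, b, c, d}  (via U, U Q Q)
FOLLOW(U) includes $ since U is the start symbol.
FOLLOW(S): in Q→b S c, S is followed by c with FIRST {c}. Thus FOLLOW(S) = {c}.
FOLLOW(U): in S→U, the suffix after U is empty, so FOLLOW(U) ⊇ FOLLOW(S) = {c}; in S→U Q Q, U is followed by Q Q with FIRST {λ, b}; in S→U Q Q, the suffix after U is nullable, so FOLLOW(U) ⊇ FOLLOW(S) = {c}. Thus FOLLOW(U) = {$, b, c}.
FOLLOW(Q): in U→b Q, the suffix after Q is empty, so FOLLOW(Q) ⊇ FOLLOW(U) = {$, b, c}; in U→Q Q Q d (occurrence 1), Q is followed by Q Q d with FIRST {b, d}; in U→Q Q Q d (occurrence 2), Q is followed by Q d with FIRST {b, d}; in U→Q Q Q d (occurrence 3), Q is followed by d with FIRST {d}; in S→U Q Q (occurrence 1), Q is followed by Q with FIRST {λ, b}; in S→U Q Q (occurrence 1), the suffix after Q is nullable, so FOLLOW(Q) ⊇ FOLLOW(S) = {c}; in S→U Q Q (occurrence 2), the suffix after Q is empty, so FOLLOW(Q) ⊇ FOLLOW(S) = {c}. Thus FOLLOW(Q) = {$, b, c, d}.

{$, b, c, d}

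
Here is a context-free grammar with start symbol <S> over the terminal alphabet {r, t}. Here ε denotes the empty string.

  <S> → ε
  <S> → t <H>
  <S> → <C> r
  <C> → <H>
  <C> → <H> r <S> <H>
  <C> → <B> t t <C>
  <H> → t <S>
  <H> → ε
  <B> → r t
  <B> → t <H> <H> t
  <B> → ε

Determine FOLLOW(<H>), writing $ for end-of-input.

FIRST(<H>) = {ε, t}
FIRST(<B>) = {ε, r, t}
FIRST(<C>) = {ε, r, t}  (via <H>, <H> r <S> <H>, <B> t t <C>)
FIRST(<S>) = {ε, r, t}  (via <C> r)
FOLLOW(<S>) includes $ since <S> is the start symbol.
FOLLOW(<C>): in <S>→<C> r, <C> is followed by r with FIRST {r}; in <C>→<B> t t <C>, the suffix after <C> is empty (adds nothing new). Thus FOLLOW(<C>) = {r}.
FOLLOW(<B>): in <C>→<B> t t <C>, <B> is followed by t t <C> with FIRST {t}. Thus FOLLOW(<B>) = {t}.
FOLLOW(<S>): in <C>→<H> r <S> <H>, <S> is followed by <H> with FIRST {ε, t}; in <C>→<H> r <S> <H>, the suffix after <S> is nullable, so FOLLOW(<S>) ⊇ FOLLOW(<C>) = {r}; in <H>→t <S>, the suffix after <S> is empty, so FOLLOW(<S>) ⊇ FOLLOW(<H>) = {$, r, t}. Thus FOLLOW(<S>) = {$, r, t}.
FOLLOW(<H>): in <S>→t <H>, the suffix after <H> is empty, so FOLLOW(<H>) ⊇ FOLLOW(<S>) = {$, r, t}; in <C>→<H>, the suffix after <H> is empty, so FOLLOW(<H>) ⊇ FOLLOW(<C>) = {r}; in <C>→<H> r <S> <H> (occurrence 1), <H> is followed by r <S> <H> with FIRST {r}; in <C>→<H> r <S> <H> (occurrence 2), the suffix after <H> is empty, so FOLLOW(<H>) ⊇ FOLLOW(<C>) = {r}; in <B>→t <H> <H> t (occurrence 1), <H> is followed by <H> t with FIRST {t}; in <B>→t <H> <H> t (occurrence 2), <H> is followed by t with FIRST {t}. Thus FOLLOW(<H>) = {$, r, t}.

{$, r, t}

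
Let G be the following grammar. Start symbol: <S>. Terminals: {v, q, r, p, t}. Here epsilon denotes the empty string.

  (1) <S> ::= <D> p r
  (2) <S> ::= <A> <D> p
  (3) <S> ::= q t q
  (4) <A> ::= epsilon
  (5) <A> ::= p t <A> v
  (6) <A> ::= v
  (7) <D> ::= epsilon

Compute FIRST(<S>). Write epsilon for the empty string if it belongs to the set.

{p, q, v}

FIRST(<A>) = {epsilon, p, v}
FIRST(<D>) = {epsilon}
FIRST(<S>) = {p, q, v}  (via <D> p r, <A> <D> p)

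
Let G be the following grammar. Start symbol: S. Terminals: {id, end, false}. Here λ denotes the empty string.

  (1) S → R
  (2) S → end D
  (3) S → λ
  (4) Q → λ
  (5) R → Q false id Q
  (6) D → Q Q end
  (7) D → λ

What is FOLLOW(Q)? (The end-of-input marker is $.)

{$, end, false}

FIRST(Q) = {λ}
FIRST(R) = {false}  (via Q false id Q)
FIRST(D) = {λ, end}  (via Q Q end)
FIRST(S) = {λ, end, false}  (via R)
FOLLOW(S) includes $ since S is the start symbol.
FOLLOW(S): S appears on no right-hand side. Thus FOLLOW(S) = {$}.
FOLLOW(R): in S→R, the suffix after R is empty, so FOLLOW(R) ⊇ FOLLOW(S) = {$}. Thus FOLLOW(R) = {$}.
FOLLOW(Q): in R→Q false id Q (occurrence 1), Q is followed by false id Q with FIRST {false}; in R→Q false id Q (occurrence 2), the suffix after Q is empty, so FOLLOW(Q) ⊇ FOLLOW(R) = {$}; in D→Q Q end (occurrence 1), Q is followed by Q end with FIRST {end}; in D→Q Q end (occurrence 2), Q is followed by end with FIRST {end}. Thus FOLLOW(Q) = {$, end, false}.
FOLLOW(D): in S→end D, the suffix after D is empty, so FOLLOW(D) ⊇ FOLLOW(S) = {$}. Thus FOLLOW(D) = {$}.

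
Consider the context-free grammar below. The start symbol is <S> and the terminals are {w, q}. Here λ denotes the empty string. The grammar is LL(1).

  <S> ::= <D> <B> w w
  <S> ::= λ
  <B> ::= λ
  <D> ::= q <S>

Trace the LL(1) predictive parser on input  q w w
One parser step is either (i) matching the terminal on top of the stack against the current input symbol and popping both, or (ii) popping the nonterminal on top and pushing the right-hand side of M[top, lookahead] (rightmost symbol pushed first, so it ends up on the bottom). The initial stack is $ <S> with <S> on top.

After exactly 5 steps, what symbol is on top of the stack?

w

step 1: stack=$ <S>  input=q w w $  — expand <S> ::= <D> <B> w w
step 2: stack=$ w w <B> <D>  input=q w w $  — expand <D> ::= q <S>
step 3: stack=$ w w <B> <S> q  input=q w w $  — match q
step 4: stack=$ w w <B> <S>  input=w w $  — expand <S> ::= λ
step 5: stack=$ w w <B>  input=w w $  — expand <B> ::= λ
Stack after step 5: $ w w (top = w).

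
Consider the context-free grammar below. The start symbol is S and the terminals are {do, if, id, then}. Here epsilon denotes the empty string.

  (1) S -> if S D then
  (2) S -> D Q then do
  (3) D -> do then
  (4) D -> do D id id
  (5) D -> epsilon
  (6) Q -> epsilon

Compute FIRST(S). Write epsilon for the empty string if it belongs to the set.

FIRST(D) = {epsilon, do}
FIRST(Q) = {epsilon}
FIRST(S) = {do, if, then}  (via D Q then do)

{do, if, then}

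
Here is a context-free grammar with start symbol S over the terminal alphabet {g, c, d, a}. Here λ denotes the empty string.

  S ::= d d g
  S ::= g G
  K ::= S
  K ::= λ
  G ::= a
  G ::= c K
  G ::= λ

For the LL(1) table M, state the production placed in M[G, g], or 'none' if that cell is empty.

none

FIRST(S): from S::=d d g we get {d}; from S::=g G we get {g}. So FIRST(S) = {d, g}.
FIRST(G): from G::=a we get {a}; from G::=c K we get {c}; from G::=λ we get {λ}. So FIRST(G) = {λ, a, c}.
FIRST(K): from K::=S we get {d, g}; from K::=λ we get {λ}. So FIRST(K) = {λ, d, g}.
FOLLOW(S) includes $ since S is the start symbol.
FOLLOW(S): in K::=S, the suffix after S is empty, so FOLLOW(S) ⊇ FOLLOW(K) = {$}. Thus FOLLOW(S) = {$}.
FOLLOW(G): in S::=g G, the suffix after G is empty, so FOLLOW(G) ⊇ FOLLOW(S) = {$}. Thus FOLLOW(G) = {$}.
For G ::= a: FIRST(a) = {a}, so it goes in M[G, t] for t ∈ {a}.
For G ::= c K: FIRST(c K) = {c}, so it goes in M[G, t] for t ∈ {c}.
For G ::= λ: FIRST(λ) = {λ}, so it goes in M[G, t] for t ∈ {}; since λ ∈ FIRST, also for every t ∈ FOLLOW(G) = {$}.
None of these place a production in M[G, g].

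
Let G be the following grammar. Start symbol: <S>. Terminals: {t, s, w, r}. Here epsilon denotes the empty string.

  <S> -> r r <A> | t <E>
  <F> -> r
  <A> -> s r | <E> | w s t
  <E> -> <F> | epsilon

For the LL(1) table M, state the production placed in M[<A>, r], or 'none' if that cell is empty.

<A> -> <E>

FIRST(<S>): from <S>->r r <A> we get {r}; from <S>->t <E> we get {t}. So FIRST(<S>) = {r, t}.
FIRST(<F>): from <F>->r we get {r}. So FIRST(<F>) = {r}.
FIRST(<E>): from <E>-><F> we get {r}; from <E>->epsilon we get {epsilon}. So FIRST(<E>) = {epsilon, r}.
FIRST(<A>): from <A>->s r we get {s}; from <A>-><E> we get {epsilon, r}; from <A>->w s t we get {w}. So FIRST(<A>) = {epsilon, r, s, w}.
FOLLOW(<S>) includes $ since <S> is the start symbol.
FOLLOW(<S>): <S> appears on no right-hand side. Thus FOLLOW(<S>) = {$}.
FOLLOW(<A>): in <S>->r r <A>, the suffix after <A> is empty, so FOLLOW(<A>) ⊇ FOLLOW(<S>) = {$}. Thus FOLLOW(<A>) = {$}.
For <A> -> s r: FIRST(s r) = {s}, so it goes in M[<A>, t] for t ∈ {s}.
For <A> -> <E>: FIRST(<E>) = {epsilon, r}, so it goes in M[<A>, t] for t ∈ {r}; since epsilon ∈ FIRST, also for every t ∈ FOLLOW(<A>) = {$}.
For <A> -> w s t: FIRST(w s t) = {w}, so it goes in M[<A>, t] for t ∈ {w}.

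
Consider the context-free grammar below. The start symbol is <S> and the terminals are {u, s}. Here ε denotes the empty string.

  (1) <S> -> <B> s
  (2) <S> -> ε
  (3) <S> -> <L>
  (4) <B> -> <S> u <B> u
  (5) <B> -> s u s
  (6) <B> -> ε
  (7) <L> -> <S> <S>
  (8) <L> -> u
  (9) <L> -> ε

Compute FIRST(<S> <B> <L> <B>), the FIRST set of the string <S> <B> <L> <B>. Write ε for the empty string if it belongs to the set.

{ε, s, u}

FIRST(<S>): from <S>-><B> s we get {s, u}; from <S>->ε we get {ε}; from <S>-><L> we get {ε, s, u}. So FIRST(<S>) = {ε, s, u}.
FIRST(<B>): from <B>-><S> u <B> u we get {s, u}; from <B>->s u s we get {s}; from <B>->ε we get {ε}. So FIRST(<B>) = {ε, s, u}.
FIRST(<L>): from <L>-><S> <S> we get {ε, s, u}; from <L>->u we get {u}; from <L>->ε we get {ε}. So FIRST(<L>) = {ε, s, u}.
FIRST(<S> <B> <L> <B>): take FIRST of each symbol in turn, carrying on past any symbol whose FIRST contains ε; result {ε, s, u}.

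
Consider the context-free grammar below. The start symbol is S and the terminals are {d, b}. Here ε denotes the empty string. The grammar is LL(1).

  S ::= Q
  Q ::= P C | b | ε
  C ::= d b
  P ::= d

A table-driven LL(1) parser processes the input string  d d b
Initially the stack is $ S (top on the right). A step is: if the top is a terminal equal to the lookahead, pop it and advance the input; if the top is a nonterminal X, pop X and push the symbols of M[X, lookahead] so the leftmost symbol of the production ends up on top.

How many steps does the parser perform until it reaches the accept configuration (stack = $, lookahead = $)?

7

     Stack  Input    Action
  1  $ S    d d b $  expand S ::= Q
  2  $ Q    d d b $  expand Q ::= P C
  3  $ C P  d d b $  expand P ::= d
  4  $ C d  d d b $  match d
  5  $ C    d b $    expand C ::= d b
  6  $ b d  d b $    match d
  7  $ b    b $      match b
Accept reached after 7 steps.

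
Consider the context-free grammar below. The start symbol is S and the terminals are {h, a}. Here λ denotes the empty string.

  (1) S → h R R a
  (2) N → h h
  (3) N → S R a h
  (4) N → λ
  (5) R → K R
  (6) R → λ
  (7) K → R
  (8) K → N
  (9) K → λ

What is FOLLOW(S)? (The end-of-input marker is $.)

{$, a, h}

FIRST(S): from S→h R R a we get {h}. So FIRST(S) = {h}.
FIRST(N): from N→h h we get {h}; from N→S R a h we get {h}; from N→λ we get {λ}. So FIRST(N) = {λ, h}.
FIRST(R): from R→K R we get {λ, h}; from R→λ we get {λ}. So FIRST(R) = {λ, h}.
FIRST(K): from K→R we get {λ, h}; from K→N we get {λ, h}; from K→λ we get {λ}. So FIRST(K) = {λ, h}.
FOLLOW(S) includes $ since S is the start symbol.
FOLLOW(S): in N→S R a h, S is followed by R a h with FIRST {a, h}. Thus FOLLOW(S) = {$, a, h}.
FOLLOW(N): in K→N, the suffix after N is empty, so FOLLOW(N) ⊇ FOLLOW(K) = {a, h}. Thus FOLLOW(N) = {a, h}.
FOLLOW(R): in S→h R R a (occurrence 1), R is followed by R a with FIRST {a, h}; in S→h R R a (occurrence 2), R is followed by a with FIRST {a}; in N→S R a h, R is followed by a h with FIRST {a}; in R→K R, the suffix after R is empty (adds nothing new); in K→R, the suffix after R is empty, so FOLLOW(R) ⊇ FOLLOW(K) = {a, h}. Thus FOLLOW(R) = {a, h}.
FOLLOW(K): in R→K R, K is followed by R with FIRST {λ, h}; in R→K R, the suffix after K is nullable, so FOLLOW(K) ⊇ FOLLOW(R) = {a, h}. Thus FOLLOW(K) = {a, h}.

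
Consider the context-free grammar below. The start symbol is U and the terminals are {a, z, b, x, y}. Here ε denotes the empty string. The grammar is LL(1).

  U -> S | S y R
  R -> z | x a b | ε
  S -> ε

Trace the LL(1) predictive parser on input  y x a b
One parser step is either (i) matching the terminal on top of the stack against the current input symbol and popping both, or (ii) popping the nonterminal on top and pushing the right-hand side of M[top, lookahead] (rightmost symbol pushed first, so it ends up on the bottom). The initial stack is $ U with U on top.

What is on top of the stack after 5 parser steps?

step 1: stack=$ U  input=y x a b $  — expand U -> S y R
step 2: stack=$ R y S  input=y x a b $  — expand S -> ε
step 3: stack=$ R y  input=y x a b $  — match y
step 4: stack=$ R  input=x a b $  — expand R -> x a b
step 5: stack=$ b a x  input=x a b $  — match x
Stack after step 5: $ b a (top = a).

a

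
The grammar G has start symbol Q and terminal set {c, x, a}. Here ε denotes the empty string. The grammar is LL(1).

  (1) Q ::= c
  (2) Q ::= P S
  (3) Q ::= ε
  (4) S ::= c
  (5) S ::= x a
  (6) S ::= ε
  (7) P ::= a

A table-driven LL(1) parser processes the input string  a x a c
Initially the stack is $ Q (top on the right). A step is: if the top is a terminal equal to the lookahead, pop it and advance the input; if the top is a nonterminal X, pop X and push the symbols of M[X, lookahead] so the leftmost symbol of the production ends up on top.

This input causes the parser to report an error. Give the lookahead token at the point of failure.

c

step 1: stack=$ Q  input=a x a c $  — expand Q ::= P S
step 2: stack=$ S P  input=a x a c $  — expand P ::= a
step 3: stack=$ S a  input=a x a c $  — match a
step 4: stack=$ S  input=x a c $  — expand S ::= x a
step 5: stack=$ a x  input=x a c $  — match x
step 6: stack=$ a  input=a c $  — match a
step 7: stack=$  input=c $  — error: stack empty but input remains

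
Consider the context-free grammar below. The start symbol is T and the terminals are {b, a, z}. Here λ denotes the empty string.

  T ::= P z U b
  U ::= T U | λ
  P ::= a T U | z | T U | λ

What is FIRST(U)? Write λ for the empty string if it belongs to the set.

{λ, a, z}

FIRST(T): from T::=P z U b we get {a, z}. So FIRST(T) = {a, z}.
FIRST(U): from U::=T U we get {a, z}; from U::=λ we get {λ}. So FIRST(U) = {λ, a, z}.
FIRST(P): from P::=a T U we get {a}; from P::=z we get {z}; from P::=T U we get {a, z}; from P::=λ we get {λ}. So FIRST(P) = {λ, a, z}.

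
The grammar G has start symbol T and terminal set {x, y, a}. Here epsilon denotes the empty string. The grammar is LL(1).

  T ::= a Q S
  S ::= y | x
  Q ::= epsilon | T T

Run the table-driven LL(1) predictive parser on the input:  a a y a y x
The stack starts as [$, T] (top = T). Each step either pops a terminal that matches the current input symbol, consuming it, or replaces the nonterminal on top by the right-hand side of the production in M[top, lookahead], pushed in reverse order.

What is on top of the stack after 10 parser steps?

step 1: stack=$ T  input=a a y a y x $  — expand T ::= a Q S
step 2: stack=$ S Q a  input=a a y a y x $  — match a
step 3: stack=$ S Q  input=a y a y x $  — expand Q ::= T T
step 4: stack=$ S T T  input=a y a y x $  — expand T ::= a Q S
step 5: stack=$ S T S Q a  input=a y a y x $  — match a
step 6: stack=$ S T S Q  input=y a y x $  — expand Q ::= epsilon
step 7: stack=$ S T S  input=y a y x $  — expand S ::= y
step 8: stack=$ S T y  input=y a y x $  — match y
step 9: stack=$ S T  input=a y x $  — expand T ::= a Q S
step 10: stack=$ S S Q a  input=a y x $  — match a
Stack after step 10: $ S S Q (top = Q).

Q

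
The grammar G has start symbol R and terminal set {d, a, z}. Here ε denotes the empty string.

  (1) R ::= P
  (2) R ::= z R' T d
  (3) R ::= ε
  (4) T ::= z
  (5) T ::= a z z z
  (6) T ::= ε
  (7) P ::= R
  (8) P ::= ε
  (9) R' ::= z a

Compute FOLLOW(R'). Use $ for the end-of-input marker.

{a, d, z}

FIRST(T): from T::=z we get {z}; from T::=a z z z we get {a}; from T::=ε we get {ε}. So FIRST(T) = {ε, a, z}.
FIRST(R'): from R'::=z a we get {z}. So FIRST(R') = {z}.
FIRST(R): from R::=P we get {ε, z}; from R::=z R' T d we get {z}; from R::=ε we get {ε}. So FIRST(R) = {ε, z}.
FIRST(P): from P::=R we get {ε, z}; from P::=ε we get {ε}. So FIRST(P) = {ε, z}.
FOLLOW(R) includes $ since R is the start symbol.
FOLLOW(T): in R::=z R' T d, T is followed by d with FIRST {d}. Thus FOLLOW(T) = {d}.
FOLLOW(R'): in R::=z R' T d, R' is followed by T d with FIRST {a, d, z}. Thus FOLLOW(R') = {a, d, z}.
FOLLOW(R): in P::=R, the suffix after R is empty, so FOLLOW(R) ⊇ FOLLOW(P) = {$}. Thus FOLLOW(R) = {$}.
FOLLOW(P): in R::=P, the suffix after P is empty, so FOLLOW(P) ⊇ FOLLOW(R) = {$}. Thus FOLLOW(P) = {$}.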